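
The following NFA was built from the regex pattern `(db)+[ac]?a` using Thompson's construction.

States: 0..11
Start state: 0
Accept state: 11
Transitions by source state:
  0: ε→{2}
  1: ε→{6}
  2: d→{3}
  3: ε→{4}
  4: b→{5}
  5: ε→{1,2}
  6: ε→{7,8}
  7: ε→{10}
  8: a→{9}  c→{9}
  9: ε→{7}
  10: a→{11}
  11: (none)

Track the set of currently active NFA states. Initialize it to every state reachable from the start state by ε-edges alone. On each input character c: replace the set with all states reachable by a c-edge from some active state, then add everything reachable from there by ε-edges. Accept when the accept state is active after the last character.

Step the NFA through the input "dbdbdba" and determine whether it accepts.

start: ε-closure({0}) = {0,2}
'd' @ 1: {3,4}
'b' @ 2: {1,2,5,6,7,8,10}
'd' @ 3: {3,4}
'b' @ 4: {1,2,5,6,7,8,10}
'd' @ 5: {3,4}
'b' @ 6: {1,2,5,6,7,8,10}
'a' @ 7: {7,9,10,11}  ✓accept
after full input: {7,9,10,11}  (accept=11 in)

Answer: ACCEPT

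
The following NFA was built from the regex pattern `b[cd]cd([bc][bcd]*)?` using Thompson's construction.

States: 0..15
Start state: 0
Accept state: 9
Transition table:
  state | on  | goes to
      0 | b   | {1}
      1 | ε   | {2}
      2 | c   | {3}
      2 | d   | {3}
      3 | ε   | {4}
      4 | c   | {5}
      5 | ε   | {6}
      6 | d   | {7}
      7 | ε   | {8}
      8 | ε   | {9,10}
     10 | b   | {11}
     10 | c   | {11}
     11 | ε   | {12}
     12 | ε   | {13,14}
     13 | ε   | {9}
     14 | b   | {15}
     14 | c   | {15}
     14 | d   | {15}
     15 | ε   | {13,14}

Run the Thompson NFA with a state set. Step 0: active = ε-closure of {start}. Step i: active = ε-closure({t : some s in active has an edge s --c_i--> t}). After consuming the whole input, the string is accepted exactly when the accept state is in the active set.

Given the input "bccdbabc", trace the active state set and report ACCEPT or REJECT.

Answer: REJECT

Trace:
start: ε-closure({0}) = {0}
'b' @ 1: {1,2}
'c' @ 2: {3,4}
'c' @ 3: {5,6}
'd' @ 4: {7,8,9,10}  [accepting]
'b' @ 5: {9,11,12,13,14}  [accepting]
'a' @ 6: {}  — dead — no transitions
rest 'bc' ignored (set empty)
end set {} — state 9 not in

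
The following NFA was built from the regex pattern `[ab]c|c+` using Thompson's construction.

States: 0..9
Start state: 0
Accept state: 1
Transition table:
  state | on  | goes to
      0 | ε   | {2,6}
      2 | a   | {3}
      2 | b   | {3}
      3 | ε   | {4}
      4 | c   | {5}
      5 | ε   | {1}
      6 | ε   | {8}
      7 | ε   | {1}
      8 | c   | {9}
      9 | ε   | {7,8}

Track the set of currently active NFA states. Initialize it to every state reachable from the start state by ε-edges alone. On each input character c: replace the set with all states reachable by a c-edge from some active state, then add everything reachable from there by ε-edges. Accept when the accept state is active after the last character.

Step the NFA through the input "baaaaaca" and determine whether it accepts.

Answer: REJECT

Derivation:
S₀ = ε-closure({0}) = {0,2,6,8}
'b' @ 1: {3,4}
'a' @ 2: {}  — no active states
rest 'aaaaca' ignored (set empty)
end set {} — state 1 not in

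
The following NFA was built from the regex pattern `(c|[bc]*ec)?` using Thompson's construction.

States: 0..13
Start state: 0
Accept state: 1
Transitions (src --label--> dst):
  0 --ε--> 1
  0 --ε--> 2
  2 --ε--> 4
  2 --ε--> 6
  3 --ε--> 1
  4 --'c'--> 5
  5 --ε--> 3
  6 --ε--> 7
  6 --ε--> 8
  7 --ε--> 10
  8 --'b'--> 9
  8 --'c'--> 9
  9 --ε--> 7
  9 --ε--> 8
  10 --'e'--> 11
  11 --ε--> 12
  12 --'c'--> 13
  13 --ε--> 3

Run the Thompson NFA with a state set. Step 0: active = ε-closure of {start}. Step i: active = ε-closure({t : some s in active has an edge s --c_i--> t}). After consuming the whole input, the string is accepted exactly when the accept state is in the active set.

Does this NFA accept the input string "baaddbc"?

Answer: REJECT

Trace:
start: ε-closure({0}) = {0,1,2,4,6,7,8,10}
'b' @ 1: {7,8,9,10}
'a' @ 2: {}  — state set empty
rest 'addbc' ignored (set empty)
after full input: {}  (accept=1 not in)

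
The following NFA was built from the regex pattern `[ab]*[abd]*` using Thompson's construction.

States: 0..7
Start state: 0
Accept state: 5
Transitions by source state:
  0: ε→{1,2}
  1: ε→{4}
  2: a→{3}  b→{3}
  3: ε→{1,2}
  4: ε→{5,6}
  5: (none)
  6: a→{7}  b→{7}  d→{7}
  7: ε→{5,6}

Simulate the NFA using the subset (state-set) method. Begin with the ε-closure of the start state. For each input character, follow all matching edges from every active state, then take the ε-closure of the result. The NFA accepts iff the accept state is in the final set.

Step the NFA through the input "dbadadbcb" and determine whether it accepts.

Answer: REJECT

Trace:
start: ε-closure({0}) = {0,1,2,4,5,6}
'd' @ 1: {5,6,7}  [accepting]
'b' @ 2: {5,6,7}  [accepting]
'a' @ 3: {5,6,7}  [accepting]
'd' @ 4: {5,6,7}  [accepting]
'a' @ 5: {5,6,7}  [accepting]
'd' @ 6: {5,6,7}  [accepting]
'b' @ 7: {5,6,7}  [accepting]
'c' @ 8: {}  — dead — no transitions
rest 'b' ignored (set empty)
after full input: {}  (accept=5 not in)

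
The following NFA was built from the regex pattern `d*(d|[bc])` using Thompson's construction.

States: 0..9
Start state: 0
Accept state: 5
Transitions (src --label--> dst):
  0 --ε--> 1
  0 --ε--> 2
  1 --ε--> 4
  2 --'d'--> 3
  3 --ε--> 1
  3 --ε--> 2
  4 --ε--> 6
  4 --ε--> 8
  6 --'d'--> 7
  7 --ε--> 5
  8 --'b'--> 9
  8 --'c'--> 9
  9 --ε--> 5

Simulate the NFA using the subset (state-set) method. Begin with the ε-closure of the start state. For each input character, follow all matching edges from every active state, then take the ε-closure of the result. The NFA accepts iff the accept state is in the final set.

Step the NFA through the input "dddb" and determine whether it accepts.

Answer: ACCEPT

Steps:
initial (ε-close {0}): {0,1,2,4,6,8}
'd' @ 1: {1,2,3,4,5,6,7,8}  (accept∈set)
'd' @ 2: {1,2,3,4,5,6,7,8}  (accept∈set)
'd' @ 3: {1,2,3,4,5,6,7,8}  (accept∈set)
'b' @ 4: {5,9}  (accept∈set)
final: {5,9}; accept 5 in set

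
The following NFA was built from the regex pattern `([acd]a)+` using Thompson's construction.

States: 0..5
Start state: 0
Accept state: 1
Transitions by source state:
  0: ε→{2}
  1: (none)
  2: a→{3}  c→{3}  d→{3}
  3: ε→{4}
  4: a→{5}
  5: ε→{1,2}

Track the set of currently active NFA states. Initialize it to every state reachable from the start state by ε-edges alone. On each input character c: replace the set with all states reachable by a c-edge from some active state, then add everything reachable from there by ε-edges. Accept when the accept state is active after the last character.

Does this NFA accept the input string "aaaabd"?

S₀ = ε-closure({0}) = {0,2}
'a' @ 1: {3,4}
'a' @ 2: {1,2,5}  [accepting]
'a' @ 3: {3,4}
'a' @ 4: {1,2,5}  [accepting]
'b' @ 5: {}  — dead — no transitions
rest 'd' ignored (set empty)
final: {}; accept 1 not in set

Answer: REJECT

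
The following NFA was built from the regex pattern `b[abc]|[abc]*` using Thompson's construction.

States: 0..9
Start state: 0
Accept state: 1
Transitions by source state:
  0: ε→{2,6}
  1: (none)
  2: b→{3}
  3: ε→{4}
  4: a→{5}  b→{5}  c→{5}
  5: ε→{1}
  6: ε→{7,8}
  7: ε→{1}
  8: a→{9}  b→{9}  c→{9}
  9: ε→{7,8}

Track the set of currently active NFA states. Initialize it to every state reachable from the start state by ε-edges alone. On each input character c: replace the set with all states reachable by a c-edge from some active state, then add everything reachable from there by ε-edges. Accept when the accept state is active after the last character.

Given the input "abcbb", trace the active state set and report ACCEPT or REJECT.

initial (ε-close {0}): {0,1,2,6,7,8}
'a' @ 1: {1,7,8,9}  [accepting]
'b' @ 2: {1,7,8,9}  [accepting]
'c' @ 3: {1,7,8,9}  [accepting]
'b' @ 4: {1,7,8,9}  [accepting]
'b' @ 5: {1,7,8,9}  [accepting]
after full input: {1,7,8,9}  (accept=1 in)

Answer: ACCEPT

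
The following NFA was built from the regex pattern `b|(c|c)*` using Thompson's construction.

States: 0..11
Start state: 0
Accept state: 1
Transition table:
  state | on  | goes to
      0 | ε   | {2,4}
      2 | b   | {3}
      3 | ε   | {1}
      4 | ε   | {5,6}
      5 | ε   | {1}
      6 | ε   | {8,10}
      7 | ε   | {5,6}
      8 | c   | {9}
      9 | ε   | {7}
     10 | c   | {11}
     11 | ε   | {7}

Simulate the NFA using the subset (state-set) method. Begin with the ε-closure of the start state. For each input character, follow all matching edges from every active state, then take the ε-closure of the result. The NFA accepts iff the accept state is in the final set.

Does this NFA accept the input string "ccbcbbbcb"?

Answer: REJECT

Trace:
S₀ = ε-closure({0}) = {0,1,2,4,5,6,8,10}
'c' @ 1: {1,5,6,7,8,9,10,11}  [accepting]
'c' @ 2: {1,5,6,7,8,9,10,11}  [accepting]
'b' @ 3: {}  — state set empty
rest 'cbbbcb' ignored (set empty)
after full input: {}  (accept=1 not in)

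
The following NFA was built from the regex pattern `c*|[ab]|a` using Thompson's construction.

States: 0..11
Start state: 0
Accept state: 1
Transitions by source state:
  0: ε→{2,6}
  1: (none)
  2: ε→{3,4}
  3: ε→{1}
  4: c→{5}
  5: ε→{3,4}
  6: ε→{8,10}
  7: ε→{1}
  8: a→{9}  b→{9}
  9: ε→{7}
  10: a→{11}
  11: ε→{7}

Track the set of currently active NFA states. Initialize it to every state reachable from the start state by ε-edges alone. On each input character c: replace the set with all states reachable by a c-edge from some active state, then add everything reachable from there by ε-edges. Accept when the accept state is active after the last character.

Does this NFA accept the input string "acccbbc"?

Answer: REJECT

Trace:
S₀ = ε-closure({0}) = {0,1,2,3,4,6,8,10}
'a' @ 1: {1,7,9,11}  ✓accept
'c' @ 2: {}  — no active states
rest 'ccbbc' ignored (set empty)
end set {} — state 1 not in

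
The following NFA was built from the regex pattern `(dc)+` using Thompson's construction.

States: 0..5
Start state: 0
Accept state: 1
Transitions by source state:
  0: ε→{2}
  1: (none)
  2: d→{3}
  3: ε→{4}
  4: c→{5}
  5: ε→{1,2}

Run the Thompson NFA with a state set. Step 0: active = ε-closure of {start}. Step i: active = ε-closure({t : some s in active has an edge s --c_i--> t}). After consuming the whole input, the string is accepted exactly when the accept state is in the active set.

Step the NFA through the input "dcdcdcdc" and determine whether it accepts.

S₀ = ε-closure({0}) = {0,2}
'd' @ 1: {3,4}
'c' @ 2: {1,2,5}  ✓accept
'd' @ 3: {3,4}
'c' @ 4: {1,2,5}  ✓accept
'd' @ 5: {3,4}
'c' @ 6: {1,2,5}  ✓accept
'd' @ 7: {3,4}
'c' @ 8: {1,2,5}  ✓accept
end set {1,2,5} — state 1 in

Answer: ACCEPT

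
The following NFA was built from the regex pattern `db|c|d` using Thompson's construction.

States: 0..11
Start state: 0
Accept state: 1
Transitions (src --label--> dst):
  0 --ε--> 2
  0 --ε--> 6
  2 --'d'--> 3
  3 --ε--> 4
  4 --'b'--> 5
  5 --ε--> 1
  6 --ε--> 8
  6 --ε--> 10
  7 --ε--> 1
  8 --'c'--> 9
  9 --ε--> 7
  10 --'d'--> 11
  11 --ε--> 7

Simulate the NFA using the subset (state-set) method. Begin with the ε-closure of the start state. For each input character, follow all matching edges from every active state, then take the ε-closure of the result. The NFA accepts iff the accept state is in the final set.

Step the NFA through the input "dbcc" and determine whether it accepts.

Answer: REJECT

Derivation:
S₀ = ε-closure({0}) = {0,2,6,8,10}
'd' @ 1: {1,3,4,7,11}  ✓accept
'b' @ 2: {1,5}  ✓accept
'c' @ 3: {}  — dead — no transitions
rest 'c' ignored (set empty)
final: {}; accept 1 not in set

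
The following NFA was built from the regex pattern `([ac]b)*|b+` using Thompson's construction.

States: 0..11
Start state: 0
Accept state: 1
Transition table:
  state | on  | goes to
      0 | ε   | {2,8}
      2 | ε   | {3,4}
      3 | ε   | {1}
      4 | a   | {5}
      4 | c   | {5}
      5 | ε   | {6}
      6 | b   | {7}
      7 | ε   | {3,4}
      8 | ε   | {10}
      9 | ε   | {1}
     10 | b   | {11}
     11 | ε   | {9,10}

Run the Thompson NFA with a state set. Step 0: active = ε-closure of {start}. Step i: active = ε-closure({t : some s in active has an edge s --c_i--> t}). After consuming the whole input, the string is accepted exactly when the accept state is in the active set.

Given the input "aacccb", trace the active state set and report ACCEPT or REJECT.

Answer: REJECT

Trace:
initial (ε-close {0}): {0,1,2,3,4,8,10}
'a' @ 1: {5,6}
'a' @ 2: {}  — state set empty
rest 'cccb' ignored (set empty)
final: {}; accept 1 not in set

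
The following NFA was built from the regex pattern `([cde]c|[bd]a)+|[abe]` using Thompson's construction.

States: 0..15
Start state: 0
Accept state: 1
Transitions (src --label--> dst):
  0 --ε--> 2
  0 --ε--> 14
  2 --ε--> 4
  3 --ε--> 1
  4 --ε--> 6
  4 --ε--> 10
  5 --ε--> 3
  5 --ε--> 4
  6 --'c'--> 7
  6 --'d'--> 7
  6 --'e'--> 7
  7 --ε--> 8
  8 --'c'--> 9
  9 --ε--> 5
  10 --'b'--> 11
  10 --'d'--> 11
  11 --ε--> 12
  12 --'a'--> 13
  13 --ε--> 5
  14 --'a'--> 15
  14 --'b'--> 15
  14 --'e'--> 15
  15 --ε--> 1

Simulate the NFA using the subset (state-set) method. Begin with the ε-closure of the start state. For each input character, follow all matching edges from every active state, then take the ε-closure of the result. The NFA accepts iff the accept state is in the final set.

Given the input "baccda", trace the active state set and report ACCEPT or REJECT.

Answer: ACCEPT

Steps:
initial (ε-close {0}): {0,2,4,6,10,14}
'b' @ 1: {1,11,12,15}  (accept∈set)
'a' @ 2: {1,3,4,5,6,10,13}  (accept∈set)
'c' @ 3: {7,8}
'c' @ 4: {1,3,4,5,6,9,10}  (accept∈set)
'd' @ 5: {7,8,11,12}
'a' @ 6: {1,3,4,5,6,10,13}  (accept∈set)
after full input: {1,3,4,5,6,10,13}  (accept=1 in)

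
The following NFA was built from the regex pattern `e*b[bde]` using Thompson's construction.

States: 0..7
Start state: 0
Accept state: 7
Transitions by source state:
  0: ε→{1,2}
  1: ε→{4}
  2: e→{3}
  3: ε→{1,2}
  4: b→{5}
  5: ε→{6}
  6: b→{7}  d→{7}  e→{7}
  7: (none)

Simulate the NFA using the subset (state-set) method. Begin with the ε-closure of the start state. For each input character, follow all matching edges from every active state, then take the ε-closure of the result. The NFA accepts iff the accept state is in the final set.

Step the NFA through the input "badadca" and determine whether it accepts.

initial (ε-close {0}): {0,1,2,4}
'b' @ 1: {5,6}
'a' @ 2: {}  — dead — no transitions
rest 'dadca' ignored (set empty)
end set {} — state 7 not in

Answer: REJECT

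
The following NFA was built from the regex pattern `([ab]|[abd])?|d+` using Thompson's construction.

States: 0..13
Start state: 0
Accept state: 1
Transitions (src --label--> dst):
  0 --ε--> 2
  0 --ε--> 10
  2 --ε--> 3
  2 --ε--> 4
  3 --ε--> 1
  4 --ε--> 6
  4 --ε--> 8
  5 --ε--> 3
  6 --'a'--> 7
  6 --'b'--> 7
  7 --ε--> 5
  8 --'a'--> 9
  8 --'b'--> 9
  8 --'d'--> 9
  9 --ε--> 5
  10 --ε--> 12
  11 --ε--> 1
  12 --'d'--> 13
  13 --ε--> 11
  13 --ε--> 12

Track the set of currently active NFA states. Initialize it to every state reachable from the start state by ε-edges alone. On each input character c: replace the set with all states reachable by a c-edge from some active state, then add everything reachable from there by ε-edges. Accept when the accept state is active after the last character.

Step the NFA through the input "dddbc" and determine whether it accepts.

Answer: REJECT

Trace:
initial (ε-close {0}): {0,1,2,3,4,6,8,10,12}
'd' @ 1: {1,3,5,9,11,12,13}  ✓accept
'd' @ 2: {1,11,12,13}  ✓accept
'd' @ 3: {1,11,12,13}  ✓accept
'b' @ 4: {}  — dead — no transitions
rest 'c' ignored (set empty)
end set {} — state 1 not in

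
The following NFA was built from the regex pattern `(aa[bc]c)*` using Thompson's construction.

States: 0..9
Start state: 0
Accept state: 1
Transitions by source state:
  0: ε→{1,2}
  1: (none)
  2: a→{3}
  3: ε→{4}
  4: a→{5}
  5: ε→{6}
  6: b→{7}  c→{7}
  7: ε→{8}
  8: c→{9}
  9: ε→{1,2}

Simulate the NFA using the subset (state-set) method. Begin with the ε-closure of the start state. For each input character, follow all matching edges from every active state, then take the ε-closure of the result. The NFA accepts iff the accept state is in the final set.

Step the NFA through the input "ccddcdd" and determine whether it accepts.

Answer: REJECT

Trace:
start: ε-closure({0}) = {0,1,2}
'c' @ 1: {}  — dead — no transitions
rest 'cddcdd' ignored (set empty)
after full input: {}  (accept=1 not in)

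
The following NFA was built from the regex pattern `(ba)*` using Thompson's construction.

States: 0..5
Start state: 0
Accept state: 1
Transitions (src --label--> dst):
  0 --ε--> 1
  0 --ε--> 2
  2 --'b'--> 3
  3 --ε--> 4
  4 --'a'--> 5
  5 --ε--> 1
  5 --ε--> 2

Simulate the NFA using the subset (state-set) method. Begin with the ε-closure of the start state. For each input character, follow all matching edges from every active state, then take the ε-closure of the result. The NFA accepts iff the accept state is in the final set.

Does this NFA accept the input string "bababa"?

Answer: ACCEPT

Trace:
start: ε-closure({0}) = {0,1,2}
'b' @ 1: {3,4}
'a' @ 2: {1,2,5}  ✓accept
'b' @ 3: {3,4}
'a' @ 4: {1,2,5}  ✓accept
'b' @ 5: {3,4}
'a' @ 6: {1,2,5}  ✓accept
final: {1,2,5}; accept 1 in set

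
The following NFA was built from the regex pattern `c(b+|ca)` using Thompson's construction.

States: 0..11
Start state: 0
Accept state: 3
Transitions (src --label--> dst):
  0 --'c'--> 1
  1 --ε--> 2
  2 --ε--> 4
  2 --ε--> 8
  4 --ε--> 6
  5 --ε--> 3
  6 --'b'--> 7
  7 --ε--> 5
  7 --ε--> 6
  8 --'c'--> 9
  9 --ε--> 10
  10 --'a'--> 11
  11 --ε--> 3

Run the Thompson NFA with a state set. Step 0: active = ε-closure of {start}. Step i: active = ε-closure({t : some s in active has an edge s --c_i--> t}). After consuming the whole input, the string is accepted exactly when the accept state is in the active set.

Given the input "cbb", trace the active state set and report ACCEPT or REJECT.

Answer: ACCEPT

Steps:
start: ε-closure({0}) = {0}
'c' @ 1: {1,2,4,6,8}
'b' @ 2: {3,5,6,7}  ✓accept
'b' @ 3: {3,5,6,7}  ✓accept
end set {3,5,6,7} — state 3 in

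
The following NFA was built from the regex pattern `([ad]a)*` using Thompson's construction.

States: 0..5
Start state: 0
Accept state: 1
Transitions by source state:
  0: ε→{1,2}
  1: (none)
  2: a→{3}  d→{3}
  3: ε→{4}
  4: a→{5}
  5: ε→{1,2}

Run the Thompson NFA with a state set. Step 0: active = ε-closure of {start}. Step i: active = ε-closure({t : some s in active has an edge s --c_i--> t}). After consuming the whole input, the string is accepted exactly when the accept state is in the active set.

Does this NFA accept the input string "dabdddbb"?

Answer: REJECT

Steps:
initial (ε-close {0}): {0,1,2}
'd' @ 1: {3,4}
'a' @ 2: {1,2,5}  (accept∈set)
'b' @ 3: {}  — state set empty
rest 'dddbb' ignored (set empty)
end set {} — state 1 not in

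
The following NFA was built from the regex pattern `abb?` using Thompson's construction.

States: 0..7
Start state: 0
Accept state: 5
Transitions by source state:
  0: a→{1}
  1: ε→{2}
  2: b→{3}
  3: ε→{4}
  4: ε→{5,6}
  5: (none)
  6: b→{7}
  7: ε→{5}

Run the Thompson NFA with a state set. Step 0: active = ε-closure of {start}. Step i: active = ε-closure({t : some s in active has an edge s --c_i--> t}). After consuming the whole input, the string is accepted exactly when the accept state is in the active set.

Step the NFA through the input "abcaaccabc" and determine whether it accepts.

Answer: REJECT

Derivation:
initial (ε-close {0}): {0}
'a' @ 1: {1,2}
'b' @ 2: {3,4,5,6}  ✓accept
'c' @ 3: {}  — dead — no transitions
rest 'aaccabc' ignored (set empty)
final: {}; accept 5 not in set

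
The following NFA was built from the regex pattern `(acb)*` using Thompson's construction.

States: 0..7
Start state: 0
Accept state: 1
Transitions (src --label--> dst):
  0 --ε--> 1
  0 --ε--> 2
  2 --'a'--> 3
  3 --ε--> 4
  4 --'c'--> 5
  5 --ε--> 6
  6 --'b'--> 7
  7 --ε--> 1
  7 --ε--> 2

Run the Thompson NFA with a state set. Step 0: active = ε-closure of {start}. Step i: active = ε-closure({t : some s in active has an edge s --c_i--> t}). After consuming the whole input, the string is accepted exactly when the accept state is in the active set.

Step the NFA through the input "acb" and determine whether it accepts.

initial (ε-close {0}): {0,1,2}
'a' @ 1: {3,4}
'c' @ 2: {5,6}
'b' @ 3: {1,2,7}  ✓accept
after full input: {1,2,7}  (accept=1 in)

Answer: ACCEPT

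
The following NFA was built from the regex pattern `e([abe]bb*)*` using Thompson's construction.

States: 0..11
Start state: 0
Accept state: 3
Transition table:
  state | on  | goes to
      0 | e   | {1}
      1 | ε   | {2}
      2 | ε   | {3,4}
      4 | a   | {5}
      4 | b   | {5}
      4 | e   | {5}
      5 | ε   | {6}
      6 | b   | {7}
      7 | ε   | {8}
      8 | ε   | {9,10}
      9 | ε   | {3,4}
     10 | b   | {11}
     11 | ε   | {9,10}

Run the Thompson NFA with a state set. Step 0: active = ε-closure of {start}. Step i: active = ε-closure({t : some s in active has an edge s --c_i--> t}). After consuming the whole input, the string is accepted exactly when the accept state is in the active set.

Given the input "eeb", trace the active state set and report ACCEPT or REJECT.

Answer: ACCEPT

Trace:
initial (ε-close {0}): {0}
'e' @ 1: {1,2,3,4}  ✓accept
'e' @ 2: {5,6}
'b' @ 3: {3,4,7,8,9,10}  ✓accept
end set {3,4,7,8,9,10} — state 3 in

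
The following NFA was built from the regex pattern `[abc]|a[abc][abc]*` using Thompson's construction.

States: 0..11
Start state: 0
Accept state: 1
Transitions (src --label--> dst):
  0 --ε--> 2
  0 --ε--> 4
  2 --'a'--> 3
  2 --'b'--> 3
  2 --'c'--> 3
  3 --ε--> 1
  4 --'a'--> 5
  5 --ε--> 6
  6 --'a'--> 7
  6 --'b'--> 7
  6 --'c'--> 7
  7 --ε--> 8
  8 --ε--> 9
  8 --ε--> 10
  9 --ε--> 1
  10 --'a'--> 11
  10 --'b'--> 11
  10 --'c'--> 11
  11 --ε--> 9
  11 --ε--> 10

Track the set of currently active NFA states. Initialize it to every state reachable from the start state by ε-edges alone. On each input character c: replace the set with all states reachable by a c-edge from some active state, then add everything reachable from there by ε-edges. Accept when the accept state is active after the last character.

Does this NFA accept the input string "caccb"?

Answer: REJECT

Trace:
initial (ε-close {0}): {0,2,4}
'c' @ 1: {1,3}  [accepting]
'a' @ 2: {}  — no active states
rest 'ccb' ignored (set empty)
end set {} — state 1 not in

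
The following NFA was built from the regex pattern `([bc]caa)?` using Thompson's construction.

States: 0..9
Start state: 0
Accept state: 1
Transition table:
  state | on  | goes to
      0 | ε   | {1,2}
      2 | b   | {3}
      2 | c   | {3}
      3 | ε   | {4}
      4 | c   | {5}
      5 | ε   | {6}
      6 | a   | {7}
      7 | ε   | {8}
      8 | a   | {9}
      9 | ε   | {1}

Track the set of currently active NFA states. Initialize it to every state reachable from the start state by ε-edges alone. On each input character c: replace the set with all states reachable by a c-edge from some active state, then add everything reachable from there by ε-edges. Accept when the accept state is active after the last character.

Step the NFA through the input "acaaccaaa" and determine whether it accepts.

initial (ε-close {0}): {0,1,2}
'a' @ 1: {}  — no active states
rest 'caaccaaa' ignored (set empty)
after full input: {}  (accept=1 not in)

Answer: REJECT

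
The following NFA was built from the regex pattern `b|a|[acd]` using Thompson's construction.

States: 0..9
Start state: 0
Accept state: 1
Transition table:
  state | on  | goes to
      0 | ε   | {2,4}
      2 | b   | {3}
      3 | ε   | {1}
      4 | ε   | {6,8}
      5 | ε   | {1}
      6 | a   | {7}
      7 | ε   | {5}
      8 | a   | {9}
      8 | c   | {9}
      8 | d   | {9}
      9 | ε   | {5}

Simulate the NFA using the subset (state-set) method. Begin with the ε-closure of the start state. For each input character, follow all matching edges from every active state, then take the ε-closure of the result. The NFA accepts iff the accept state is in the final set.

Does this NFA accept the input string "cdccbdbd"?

initial (ε-close {0}): {0,2,4,6,8}
'c' @ 1: {1,5,9}  [accepting]
'd' @ 2: {}  — dead — no transitions
rest 'ccbdbd' ignored (set empty)
final: {}; accept 1 not in set

Answer: REJECT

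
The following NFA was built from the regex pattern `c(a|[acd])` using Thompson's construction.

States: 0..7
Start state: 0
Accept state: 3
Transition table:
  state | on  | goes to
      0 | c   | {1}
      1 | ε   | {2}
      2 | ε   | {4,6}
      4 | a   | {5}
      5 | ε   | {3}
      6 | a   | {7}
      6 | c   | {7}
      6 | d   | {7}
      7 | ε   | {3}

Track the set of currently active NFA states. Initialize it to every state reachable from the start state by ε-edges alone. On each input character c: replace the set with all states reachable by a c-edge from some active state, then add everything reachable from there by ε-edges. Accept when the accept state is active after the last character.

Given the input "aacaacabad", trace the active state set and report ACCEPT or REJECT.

start: ε-closure({0}) = {0}
'a' @ 1: {}  — dead — no transitions
rest 'acaacabad' ignored (set empty)
after full input: {}  (accept=3 not in)

Answer: REJECT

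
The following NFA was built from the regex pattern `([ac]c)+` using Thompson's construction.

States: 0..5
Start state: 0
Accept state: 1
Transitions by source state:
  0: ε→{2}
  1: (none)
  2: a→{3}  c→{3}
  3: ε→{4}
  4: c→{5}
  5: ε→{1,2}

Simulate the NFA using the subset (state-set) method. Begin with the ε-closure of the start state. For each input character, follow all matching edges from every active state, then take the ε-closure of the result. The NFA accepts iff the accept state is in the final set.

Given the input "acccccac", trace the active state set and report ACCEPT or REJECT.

Answer: ACCEPT

Derivation:
S₀ = ε-closure({0}) = {0,2}
'a' @ 1: {3,4}
'c' @ 2: {1,2,5}  [accepting]
'c' @ 3: {3,4}
'c' @ 4: {1,2,5}  [accepting]
'c' @ 5: {3,4}
'c' @ 6: {1,2,5}  [accepting]
'a' @ 7: {3,4}
'c' @ 8: {1,2,5}  [accepting]
final: {1,2,5}; accept 1 in set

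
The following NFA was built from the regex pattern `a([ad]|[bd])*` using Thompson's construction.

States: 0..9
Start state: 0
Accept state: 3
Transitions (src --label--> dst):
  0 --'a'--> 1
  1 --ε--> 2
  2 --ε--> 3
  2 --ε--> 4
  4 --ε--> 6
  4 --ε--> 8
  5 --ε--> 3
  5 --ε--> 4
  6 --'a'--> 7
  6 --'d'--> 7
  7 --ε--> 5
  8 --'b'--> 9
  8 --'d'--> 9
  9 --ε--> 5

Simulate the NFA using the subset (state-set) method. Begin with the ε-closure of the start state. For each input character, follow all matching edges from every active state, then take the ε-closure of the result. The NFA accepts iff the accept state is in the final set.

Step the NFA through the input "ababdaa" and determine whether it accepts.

Answer: ACCEPT

Derivation:
S₀ = ε-closure({0}) = {0}
'a' @ 1: {1,2,3,4,6,8}  (accept∈set)
'b' @ 2: {3,4,5,6,8,9}  (accept∈set)
'a' @ 3: {3,4,5,6,7,8}  (accept∈set)
'b' @ 4: {3,4,5,6,8,9}  (accept∈set)
'd' @ 5: {3,4,5,6,7,8,9}  (accept∈set)
'a' @ 6: {3,4,5,6,7,8}  (accept∈set)
'a' @ 7: {3,4,5,6,7,8}  (accept∈set)
after full input: {3,4,5,6,7,8}  (accept=3 in)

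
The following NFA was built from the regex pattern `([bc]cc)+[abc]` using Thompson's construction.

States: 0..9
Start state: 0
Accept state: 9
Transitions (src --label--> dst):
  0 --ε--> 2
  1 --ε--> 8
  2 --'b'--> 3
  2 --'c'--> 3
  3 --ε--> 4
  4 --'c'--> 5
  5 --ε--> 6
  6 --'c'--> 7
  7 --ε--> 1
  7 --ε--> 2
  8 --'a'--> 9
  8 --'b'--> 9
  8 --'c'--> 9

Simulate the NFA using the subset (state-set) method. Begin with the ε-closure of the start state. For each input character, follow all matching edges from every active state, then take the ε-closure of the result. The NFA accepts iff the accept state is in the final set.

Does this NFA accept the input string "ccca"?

start: ε-closure({0}) = {0,2}
'c' @ 1: {3,4}
'c' @ 2: {5,6}
'c' @ 3: {1,2,7,8}
'a' @ 4: {9}  (accept∈set)
end set {9} — state 9 in

Answer: ACCEPT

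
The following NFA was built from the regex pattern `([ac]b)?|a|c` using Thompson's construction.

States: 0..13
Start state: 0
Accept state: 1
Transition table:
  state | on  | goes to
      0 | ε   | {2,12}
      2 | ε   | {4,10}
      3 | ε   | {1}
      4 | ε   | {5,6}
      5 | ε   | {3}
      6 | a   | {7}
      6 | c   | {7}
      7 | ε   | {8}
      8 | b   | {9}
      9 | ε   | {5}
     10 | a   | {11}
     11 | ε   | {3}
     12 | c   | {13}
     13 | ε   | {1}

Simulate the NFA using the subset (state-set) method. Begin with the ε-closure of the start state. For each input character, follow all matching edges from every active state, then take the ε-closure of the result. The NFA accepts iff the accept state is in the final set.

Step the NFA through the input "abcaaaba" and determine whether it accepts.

Answer: REJECT

Derivation:
initial (ε-close {0}): {0,1,2,3,4,5,6,10,12}
'a' @ 1: {1,3,7,8,11}  ✓accept
'b' @ 2: {1,3,5,9}  ✓accept
'c' @ 3: {}  — state set empty
rest 'aaaba' ignored (set empty)
end set {} — state 1 not in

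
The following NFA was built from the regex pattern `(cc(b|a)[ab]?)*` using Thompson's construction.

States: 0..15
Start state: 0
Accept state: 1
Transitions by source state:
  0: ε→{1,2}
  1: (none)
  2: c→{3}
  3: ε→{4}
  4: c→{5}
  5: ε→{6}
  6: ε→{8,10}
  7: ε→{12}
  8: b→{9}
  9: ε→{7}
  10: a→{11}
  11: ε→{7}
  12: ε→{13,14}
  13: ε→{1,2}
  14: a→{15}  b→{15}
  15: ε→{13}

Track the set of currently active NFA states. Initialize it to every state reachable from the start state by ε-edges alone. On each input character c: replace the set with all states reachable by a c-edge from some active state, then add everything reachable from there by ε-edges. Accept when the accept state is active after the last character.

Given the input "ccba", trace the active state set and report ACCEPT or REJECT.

start: ε-closure({0}) = {0,1,2}
'c' @ 1: {3,4}
'c' @ 2: {5,6,8,10}
'b' @ 3: {1,2,7,9,12,13,14}  (accept∈set)
'a' @ 4: {1,2,13,15}  (accept∈set)
after full input: {1,2,13,15}  (accept=1 in)

Answer: ACCEPT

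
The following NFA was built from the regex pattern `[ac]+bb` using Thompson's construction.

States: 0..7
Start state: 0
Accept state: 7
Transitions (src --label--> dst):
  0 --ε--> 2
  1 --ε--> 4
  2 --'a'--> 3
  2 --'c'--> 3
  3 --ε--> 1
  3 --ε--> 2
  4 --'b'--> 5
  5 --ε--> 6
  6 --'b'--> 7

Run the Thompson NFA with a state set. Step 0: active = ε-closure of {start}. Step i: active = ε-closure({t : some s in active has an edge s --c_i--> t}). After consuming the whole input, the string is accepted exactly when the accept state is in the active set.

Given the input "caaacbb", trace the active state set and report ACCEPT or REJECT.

start: ε-closure({0}) = {0,2}
'c' @ 1: {1,2,3,4}
'a' @ 2: {1,2,3,4}
'a' @ 3: {1,2,3,4}
'a' @ 4: {1,2,3,4}
'c' @ 5: {1,2,3,4}
'b' @ 6: {5,6}
'b' @ 7: {7}  [accepting]
after full input: {7}  (accept=7 in)

Answer: ACCEPT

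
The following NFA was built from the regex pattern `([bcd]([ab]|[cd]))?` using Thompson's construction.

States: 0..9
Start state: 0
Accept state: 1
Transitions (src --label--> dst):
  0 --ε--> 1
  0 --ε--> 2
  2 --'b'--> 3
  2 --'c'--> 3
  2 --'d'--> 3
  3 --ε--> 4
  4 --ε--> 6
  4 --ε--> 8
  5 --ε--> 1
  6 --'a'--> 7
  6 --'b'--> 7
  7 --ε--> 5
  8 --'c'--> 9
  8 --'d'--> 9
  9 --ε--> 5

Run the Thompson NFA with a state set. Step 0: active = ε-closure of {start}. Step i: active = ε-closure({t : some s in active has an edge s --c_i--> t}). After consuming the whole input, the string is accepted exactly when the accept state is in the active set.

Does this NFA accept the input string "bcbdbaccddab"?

S₀ = ε-closure({0}) = {0,1,2}
'b' @ 1: {3,4,6,8}
'c' @ 2: {1,5,9}  ✓accept
'b' @ 3: {}  — no active states
rest 'dbaccddab' ignored (set empty)
after full input: {}  (accept=1 not in)

Answer: REJECT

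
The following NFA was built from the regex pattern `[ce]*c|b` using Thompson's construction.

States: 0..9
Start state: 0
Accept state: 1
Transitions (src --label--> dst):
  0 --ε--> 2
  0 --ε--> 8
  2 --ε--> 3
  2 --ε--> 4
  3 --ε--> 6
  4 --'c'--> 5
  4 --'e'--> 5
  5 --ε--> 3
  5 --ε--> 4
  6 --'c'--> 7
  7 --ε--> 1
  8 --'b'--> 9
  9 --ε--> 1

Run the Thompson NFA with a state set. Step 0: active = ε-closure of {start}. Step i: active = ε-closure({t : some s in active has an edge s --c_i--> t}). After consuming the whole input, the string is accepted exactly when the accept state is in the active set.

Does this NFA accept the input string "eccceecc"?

Answer: ACCEPT

Trace:
start: ε-closure({0}) = {0,2,3,4,6,8}
'e' @ 1: {3,4,5,6}
'c' @ 2: {1,3,4,5,6,7}  ✓accept
'c' @ 3: {1,3,4,5,6,7}  ✓accept
'c' @ 4: {1,3,4,5,6,7}  ✓accept
'e' @ 5: {3,4,5,6}
'e' @ 6: {3,4,5,6}
'c' @ 7: {1,3,4,5,6,7}  ✓accept
'c' @ 8: {1,3,4,5,6,7}  ✓accept
end set {1,3,4,5,6,7} — state 1 in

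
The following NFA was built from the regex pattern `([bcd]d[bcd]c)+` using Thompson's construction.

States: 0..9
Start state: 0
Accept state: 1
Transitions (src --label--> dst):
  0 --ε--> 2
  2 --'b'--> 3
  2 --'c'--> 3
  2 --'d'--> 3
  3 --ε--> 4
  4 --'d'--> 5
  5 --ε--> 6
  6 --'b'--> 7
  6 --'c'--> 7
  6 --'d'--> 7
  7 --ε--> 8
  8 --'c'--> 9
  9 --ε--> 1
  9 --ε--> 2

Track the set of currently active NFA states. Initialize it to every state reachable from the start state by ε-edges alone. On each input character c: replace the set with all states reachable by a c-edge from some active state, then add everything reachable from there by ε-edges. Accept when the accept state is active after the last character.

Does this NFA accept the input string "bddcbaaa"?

Answer: REJECT

Derivation:
start: ε-closure({0}) = {0,2}
'b' @ 1: {3,4}
'd' @ 2: {5,6}
'd' @ 3: {7,8}
'c' @ 4: {1,2,9}  (accept∈set)
'b' @ 5: {3,4}
'a' @ 6: {}  — dead — no transitions
rest 'aa' ignored (set empty)
end set {} — state 1 not in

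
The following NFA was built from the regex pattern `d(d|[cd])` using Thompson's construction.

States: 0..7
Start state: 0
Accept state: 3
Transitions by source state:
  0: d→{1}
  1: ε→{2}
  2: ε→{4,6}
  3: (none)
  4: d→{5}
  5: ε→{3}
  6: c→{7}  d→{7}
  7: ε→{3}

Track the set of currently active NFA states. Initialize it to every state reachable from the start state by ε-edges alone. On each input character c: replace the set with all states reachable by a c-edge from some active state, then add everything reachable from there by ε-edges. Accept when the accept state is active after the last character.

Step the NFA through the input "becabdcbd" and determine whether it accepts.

Answer: REJECT

Trace:
initial (ε-close {0}): {0}
'b' @ 1: {}  — dead — no transitions
rest 'ecabdcbd' ignored (set empty)
after full input: {}  (accept=3 not in)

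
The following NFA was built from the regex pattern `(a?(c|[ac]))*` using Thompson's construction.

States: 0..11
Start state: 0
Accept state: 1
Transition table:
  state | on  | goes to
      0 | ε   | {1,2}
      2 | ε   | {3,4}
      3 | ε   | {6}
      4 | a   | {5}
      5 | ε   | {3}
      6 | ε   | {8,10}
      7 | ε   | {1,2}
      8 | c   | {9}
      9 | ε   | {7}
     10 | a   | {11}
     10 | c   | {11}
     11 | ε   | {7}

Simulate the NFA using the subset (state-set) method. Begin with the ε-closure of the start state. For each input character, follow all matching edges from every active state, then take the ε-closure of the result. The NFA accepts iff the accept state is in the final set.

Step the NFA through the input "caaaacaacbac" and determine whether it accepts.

Answer: REJECT

Derivation:
S₀ = ε-closure({0}) = {0,1,2,3,4,6,8,10}
'c' @ 1: {1,2,3,4,6,7,8,9,10,11}  ✓accept
'a' @ 2: {1,2,3,4,5,6,7,8,10,11}  ✓accept
'a' @ 3: {1,2,3,4,5,6,7,8,10,11}  ✓accept
'a' @ 4: {1,2,3,4,5,6,7,8,10,11}  ✓accept
'a' @ 5: {1,2,3,4,5,6,7,8,10,11}  ✓accept
'c' @ 6: {1,2,3,4,6,7,8,9,10,11}  ✓accept
'a' @ 7: {1,2,3,4,5,6,7,8,10,11}  ✓accept
'a' @ 8: {1,2,3,4,5,6,7,8,10,11}  ✓accept
'c' @ 9: {1,2,3,4,6,7,8,9,10,11}  ✓accept
'b' @ 10: {}  — dead — no transitions
rest 'ac' ignored (set empty)
final: {}; accept 1 not in set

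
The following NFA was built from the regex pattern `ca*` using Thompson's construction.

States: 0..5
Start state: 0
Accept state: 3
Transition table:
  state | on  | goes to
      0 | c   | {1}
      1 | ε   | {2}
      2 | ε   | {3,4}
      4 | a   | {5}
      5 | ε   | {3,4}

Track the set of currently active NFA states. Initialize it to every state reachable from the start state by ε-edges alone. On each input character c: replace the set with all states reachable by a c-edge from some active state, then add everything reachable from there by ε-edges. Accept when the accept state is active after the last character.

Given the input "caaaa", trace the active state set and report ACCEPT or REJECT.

Answer: ACCEPT

Trace:
initial (ε-close {0}): {0}
'c' @ 1: {1,2,3,4}  [accepting]
'a' @ 2: {3,4,5}  [accepting]
'a' @ 3: {3,4,5}  [accepting]
'a' @ 4: {3,4,5}  [accepting]
'a' @ 5: {3,4,5}  [accepting]
end set {3,4,5} — state 3 in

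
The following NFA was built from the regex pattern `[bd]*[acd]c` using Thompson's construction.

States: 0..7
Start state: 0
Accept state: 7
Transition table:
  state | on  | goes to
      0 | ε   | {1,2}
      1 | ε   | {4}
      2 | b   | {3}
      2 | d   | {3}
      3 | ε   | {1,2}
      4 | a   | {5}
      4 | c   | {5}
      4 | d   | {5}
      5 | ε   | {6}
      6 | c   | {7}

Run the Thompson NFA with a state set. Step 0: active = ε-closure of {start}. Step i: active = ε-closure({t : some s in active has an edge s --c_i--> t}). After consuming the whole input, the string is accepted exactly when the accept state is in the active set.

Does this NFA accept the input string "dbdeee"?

Answer: REJECT

Steps:
start: ε-closure({0}) = {0,1,2,4}
'd' @ 1: {1,2,3,4,5,6}
'b' @ 2: {1,2,3,4}
'd' @ 3: {1,2,3,4,5,6}
'e' @ 4: {}  — dead — no transitions
rest 'ee' ignored (set empty)
final: {}; accept 7 not in set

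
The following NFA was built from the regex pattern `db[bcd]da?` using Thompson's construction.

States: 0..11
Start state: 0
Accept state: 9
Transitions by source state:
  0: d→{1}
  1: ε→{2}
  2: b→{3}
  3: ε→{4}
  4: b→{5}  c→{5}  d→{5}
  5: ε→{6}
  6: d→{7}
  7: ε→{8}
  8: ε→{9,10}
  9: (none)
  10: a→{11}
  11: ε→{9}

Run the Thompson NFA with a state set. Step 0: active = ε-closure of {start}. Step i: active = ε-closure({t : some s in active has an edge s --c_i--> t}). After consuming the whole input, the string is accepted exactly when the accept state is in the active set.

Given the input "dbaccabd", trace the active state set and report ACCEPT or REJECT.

Answer: REJECT

Steps:
initial (ε-close {0}): {0}
'd' @ 1: {1,2}
'b' @ 2: {3,4}
'a' @ 3: {}  — no active states
rest 'ccabd' ignored (set empty)
after full input: {}  (accept=9 not in)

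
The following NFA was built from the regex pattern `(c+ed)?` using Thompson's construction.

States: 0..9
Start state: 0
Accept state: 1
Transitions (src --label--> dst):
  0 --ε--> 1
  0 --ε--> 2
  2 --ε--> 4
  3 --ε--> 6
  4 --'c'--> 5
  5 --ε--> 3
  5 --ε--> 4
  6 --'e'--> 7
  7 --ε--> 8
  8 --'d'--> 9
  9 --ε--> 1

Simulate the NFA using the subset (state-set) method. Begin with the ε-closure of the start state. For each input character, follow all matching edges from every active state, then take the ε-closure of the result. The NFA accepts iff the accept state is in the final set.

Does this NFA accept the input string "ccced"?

start: ε-closure({0}) = {0,1,2,4}
'c' @ 1: {3,4,5,6}
'c' @ 2: {3,4,5,6}
'c' @ 3: {3,4,5,6}
'e' @ 4: {7,8}
'd' @ 5: {1,9}  [accepting]
end set {1,9} — state 1 in

Answer: ACCEPT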